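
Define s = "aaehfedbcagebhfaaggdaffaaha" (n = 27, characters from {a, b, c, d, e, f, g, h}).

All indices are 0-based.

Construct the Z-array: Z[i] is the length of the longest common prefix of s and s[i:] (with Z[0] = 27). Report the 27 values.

Z[0]=27
i=1: outside box; Z[1]=1 scan→box=[1,2)
i=2: outside box; Z[2]=0
i=3: outside box; Z[3]=0
i=4: outside box; Z[4]=0
i=5: outside box; Z[5]=0
i=6: outside box; Z[6]=0
i=7: outside box; Z[7]=0
i=8: outside box; Z[8]=0
i=9: outside box; Z[9]=1 scan→box=[9,10)
i=10: outside box; Z[10]=0
i=11: outside box; Z[11]=0
i=12: outside box; Z[12]=0
i=13: outside box; Z[13]=0
i=14: outside box; Z[14]=0
i=15: outside box; Z[15]=2 scan→box=[15,17)
i=16: min(r-i=1, Z[1]=1)=1; Z[16]=1
i=17: outside box; Z[17]=0
i=18: outside box; Z[18]=0
i=19: outside box; Z[19]=0
i=20: outside box; Z[20]=1 scan→box=[20,21)
i=21: outside box; Z[21]=0
i=22: outside box; Z[22]=0
i=23: outside box; Z[23]=2 scan→box=[23,25)
i=24: min(r-i=1, Z[1]=1)=1; Z[24]=1
i=25: outside box; Z[25]=0
i=26: outside box; Z[26]=1 scan→box=[26,27)

[27, 1, 0, 0, 0, 0, 0, 0, 0, 1, 0, 0, 0, 0, 0, 2, 1, 0, 0, 0, 1, 0, 0, 2, 1, 0, 1]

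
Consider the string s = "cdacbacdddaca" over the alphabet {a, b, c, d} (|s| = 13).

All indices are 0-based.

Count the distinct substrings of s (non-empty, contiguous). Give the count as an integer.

sorted suffixes:
  #0 SA[0]=12  'a'
  #1 SA[1]=10  'aca'
  #2 SA[2]=2  'acbacdddaca'
  #3 SA[3]=5  'acdddaca'
  #4 SA[4]=4  'bacdddaca'
  #5 SA[5]=11  'ca'
  #6 SA[6]=3  'cbacdddaca'
  #7 SA[7]=0  'cdacbacdddaca'
  #8 SA[8]=6  'cdddaca'
  #9 SA[9]=9  'daca'
  #10 SA[10]=1  'dacbacdddaca'
  #11 SA[11]=8  'ddaca'
  #12 SA[12]=7  'dddaca'

SA = [12, 10, 2, 5, 4, 11, 3, 0, 6, 9, 1, 8, 7]
[i] adj suffixes → lcp
  [1] 12/10 → 1 ('a')
  [2] 10/2 → 2 ('ac')
  [3] 2/5 → 2 ('ac')
  [4] 5/4 → 0 ('')
  [5] 4/11 → 0 ('')
  [6] 11/3 → 1 ('c')
  [7] 3/0 → 1 ('c')
  [8] 0/6 → 2 ('cd')
  [9] 6/9 → 0 ('')
  [10] 9/1 → 3 ('dac')
  [11] 1/8 → 1 ('d')
  [12] 8/7 → 2 ('dd')

n(n+1)/2 = 13·14/2 = 91
Σ LCP = 0 + 1 + 2 + 2 + 0 + 0 + 1 + 1 + 2 + 0 + 3 + 1 + 2 = 15
distinct = 91 − 15 = 76

76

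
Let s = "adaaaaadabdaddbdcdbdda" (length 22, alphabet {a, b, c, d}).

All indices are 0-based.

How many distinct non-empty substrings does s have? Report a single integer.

sorted suffixes:
  #0 SA[0]=21  'a'
  #1 SA[1]=2  'aaaaadabdaddbdcdbdda'
  #2 SA[2]=3  'aaaadabdaddbdcdbdda'
  #3 SA[3]=4  'aaadabdaddbdcdbdda'
  #4 SA[4]=5  'aadabdaddbdcdbdda'
  #5 SA[5]=8  'abdaddbdcdbdda'
  #6 SA[6]=0  'adaaaaadabdaddbdcdbdda'
  #7 SA[7]=6  'adabdaddbdcdbdda'
  #8 SA[8]=11  'addbdcdbdda'
  #9 SA[9]=9  'bdaddbdcdbdda'
  #10 SA[10]=14  'bdcdbdda'
  #11 SA[11]=18  'bdda'
  #12 SA[12]=16  'cdbdda'
  #13 SA[13]=20  'da'
  #14 SA[14]=1  'daaaaadabdaddbdcdbdda'
  #15 SA[15]=7  'dabdaddbdcdbdda'
  #16 SA[16]=10  'daddbdcdbdda'
  #17 SA[17]=13  'dbdcdbdda'
  #18 SA[18]=17  'dbdda'
  #19 SA[19]=15  'dcdbdda'
  #20 SA[20]=19  'dda'
  #21 SA[21]=12  'ddbdcdbdda'

SA = [21, 2, 3, 4, 5, 8, 0, 6, 11, 9, 14, 18, 16, 20, 1, 7, 10, 13, 17, 15, 19, 12]
rank  pair      lcp
   1  s[21:],s[2:]  1  'a'
   2  s[2:],s[3:]  4  'aaaa'
   3  s[3:],s[4:]  3  'aaa'
   4  s[4:],s[5:]  2  'aa'
   5  s[5:],s[8:]  1  'a'
   6  s[8:],s[0:]  1  'a'
   7  s[0:],s[6:]  3  'ada'
   8  s[6:],s[11:]  2  'ad'
   9  s[11:],s[9:]  0  ''
  10  s[9:],s[14:]  2  'bd'
  11  s[14:],s[18:]  2  'bd'
  12  s[18:],s[16:]  0  ''
  13  s[16:],s[20:]  0  ''
  14  s[20:],s[1:]  2  'da'
  15  s[1:],s[7:]  2  'da'
  16  s[7:],s[10:]  2  'da'
  17  s[10:],s[13:]  1  'd'
  18  s[13:],s[17:]  3  'dbd'
  19  s[17:],s[15:]  1  'd'
  20  s[15:],s[19:]  1  'd'
  21  s[19:],s[12:]  2  'dd'

n(n+1)/2 = 22·23/2 = 253
Σ LCP = 0 + 1 + 4 + 3 + 2 + 1 + 1 + 3 + 2 + 0 + 2 + 2 + 0 + 0 + 2 + 2 + 2 + 1 + 3 + 1 + 1 + 2 = 35
distinct = 253 − 35 = 218

218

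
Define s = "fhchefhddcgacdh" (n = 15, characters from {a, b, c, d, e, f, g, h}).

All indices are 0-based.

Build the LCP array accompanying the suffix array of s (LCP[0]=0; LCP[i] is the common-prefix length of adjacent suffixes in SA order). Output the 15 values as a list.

[0, 0, 1, 1, 0, 1, 1, 0, 0, 2, 0, 0, 1, 1, 1]

sorted suffixes:
  #0 SA[0]=11  'acdh'
  #1 SA[1]=12  'cdh'
  #2 SA[2]=9  'cgacdh'
  #3 SA[3]=2  'chefhddcgacdh'
  #4 SA[4]=8  'dcgacdh'
  #5 SA[5]=7  'ddcgacdh'
  #6 SA[6]=13  'dh'
  #7 SA[7]=4  'efhddcgacdh'
  #8 SA[8]=0  'fhchefhddcgacdh'
  #9 SA[9]=5  'fhddcgacdh'
  #10 SA[10]=10  'gacdh'
  #11 SA[11]=14  'h'
  #12 SA[12]=1  'hchefhddcgacdh'
  #13 SA[13]=6  'hddcgacdh'
  #14 SA[14]=3  'hefhddcgacdh'

SA = [11, 12, 9, 2, 8, 7, 13, 4, 0, 5, 10, 14, 1, 6, 3]
i: (SA[i-1],SA[i]) lcp shared
  1: (11,12) 0 ''
  2: (12,9) 1 'c'
  3: (9,2) 1 'c'
  4: (2,8) 0 ''
  5: (8,7) 1 'd'
  6: (7,13) 1 'd'
  7: (13,4) 0 ''
  8: (4,0) 0 ''
  9: (0,5) 2 'fh'
  10: (5,10) 0 ''
  11: (10,14) 0 ''
  12: (14,1) 1 'h'
  13: (1,6) 1 'h'
  14: (6,3) 1 'h'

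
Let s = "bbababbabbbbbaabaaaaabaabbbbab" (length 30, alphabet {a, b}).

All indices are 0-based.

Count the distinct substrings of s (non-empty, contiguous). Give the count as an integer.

378

rank→(start, suffix):
  0 → (16, 'aaaaabaabbbbab')
  1 → (17, 'aaaabaabbbbab')
  2 → (18, 'aaabaabbbbab')
  3 → (13, 'aabaaaaabaabbbbab')
  4 → (19, 'aabaabbbbab')
  5 → (22, 'aabbbbab')
  6 → (28, 'ab')
  7 → (14, 'abaaaaabaabbbbab')
  8 → (20, 'abaabbbbab')
  9 → (2, 'ababbabbbbbaabaaaaabaabbbbab')
  10 → (4, 'abbabbbbbaabaaaaabaabbbbab')
  11 → (23, 'abbbbab')
  12 → (7, 'abbbbbaabaaaaabaabbbbab')
  13 → (29, 'b')
  14 → (15, 'baaaaabaabbbbab')
  15 → (12, 'baabaaaaabaabbbbab')
  16 → (21, 'baabbbbab')
  17 → (27, 'bab')
  18 → (1, 'bababbabbbbbaabaaaaabaabbbbab')
  19 → (3, 'babbabbbbbaabaaaaabaabbbbab')
  20 → (6, 'babbbbbaabaaaaabaabbbbab')
  21 → (11, 'bbaabaaaaabaabbbbab')
  22 → (26, 'bbab')
  23 → (0, 'bbababbabbbbbaabaaaaabaabbbbab')
  24 → (5, 'bbabbbbbaabaaaaabaabbbbab')
  25 → (10, 'bbbaabaaaaabaabbbbab')
  26 → (25, 'bbbab')
  27 → (9, 'bbbbaabaaaaabaabbbbab')
  28 → (24, 'bbbbab')
  29 → (8, 'bbbbbaabaaaaabaabbbbab')

SA = [16, 17, 18, 13, 19, 22, 28, 14, 20, 2, 4, 23, 7, 29, 15, 12, 21, 27, 1, 3, 6, 11, 26, 0, 5, 10, 25, 9, 24, 8]
rank  pair      lcp
   1  s[16:],s[17:]  4  'aaaa'
   2  s[17:],s[18:]  3  'aaa'
   3  s[18:],s[13:]  2  'aa'
   4  s[13:],s[19:]  5  'aabaa'
   5  s[19:],s[22:]  3  'aab'
   6  s[22:],s[28:]  1  'a'
   7  s[28:],s[14:]  2  'ab'
   8  s[14:],s[20:]  4  'abaa'
   9  s[20:],s[2:]  3  'aba'
  10  s[2:],s[4:]  2  'ab'
  11  s[4:],s[23:]  3  'abb'
  12  s[23:],s[7:]  5  'abbbb'
  13  s[7:],s[29:]  0  ''
  14  s[29:],s[15:]  1  'b'
  15  s[15:],s[12:]  3  'baa'
  16  s[12:],s[21:]  4  'baab'
  17  s[21:],s[27:]  2  'ba'
  18  s[27:],s[1:]  3  'bab'
  19  s[1:],s[3:]  3  'bab'
  20  s[3:],s[6:]  4  'babb'
  21  s[6:],s[11:]  1  'b'
  22  s[11:],s[26:]  3  'bba'
  23  s[26:],s[0:]  4  'bbab'
  24  s[0:],s[5:]  4  'bbab'
  25  s[5:],s[10:]  2  'bb'
  26  s[10:],s[25:]  4  'bbba'
  27  s[25:],s[9:]  3  'bbb'
  28  s[9:],s[24:]  5  'bbbba'
  29  s[24:],s[8:]  4  'bbbb'

n(n+1)/2 = 30·31/2 = 465
Σ LCP = 0 + 4 + 3 + 2 + 5 + 3 + 1 + 2 + 4 + 3 + 2 + 3 + 5 + 0 + 1 + 3 + 4 + 2 + 3 + 3 + 4 + 1 + 3 + 4 + 4 + 2 + 4 + 3 + 5 + 4 = 87
distinct = 465 − 87 = 378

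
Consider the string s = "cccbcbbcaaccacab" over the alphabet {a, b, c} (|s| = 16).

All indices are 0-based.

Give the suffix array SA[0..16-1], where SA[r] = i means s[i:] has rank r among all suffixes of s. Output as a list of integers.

[8, 14, 12, 9, 15, 5, 6, 3, 7, 13, 11, 4, 2, 10, 1, 0]

rank | idx | suffix
   0 |   8 | aaccacab
   1 |  14 | ab
   2 |  12 | acab
   3 |   9 | accacab
   4 |  15 | b
   5 |   5 | bbcaaccacab
   6 |   6 | bcaaccacab
   7 |   3 | bcbbcaaccacab
   8 |   7 | caaccacab
   9 |  13 | cab
  10 |  11 | cacab
  11 |   4 | cbbcaaccacab
  12 |   2 | cbcbbcaaccacab
  13 |  10 | ccacab
  14 |   1 | ccbcbbcaaccacab
  15 |   0 | cccbcbbcaaccacab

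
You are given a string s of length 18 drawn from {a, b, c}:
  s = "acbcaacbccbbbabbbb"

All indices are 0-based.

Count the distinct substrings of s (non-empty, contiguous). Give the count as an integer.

143

rank | idx | suffix
   0 |   4 | aacbccbbbabbbb
   1 |  13 | abbbb
   2 |   0 | acbcaacbccbbbabbbb
   3 |   5 | acbccbbbabbbb
   4 |  17 | b
   5 |  12 | babbbb
   6 |  16 | bb
   7 |  11 | bbabbbb
   8 |  15 | bbb
   9 |  10 | bbbabbbb
  10 |  14 | bbbb
  11 |   2 | bcaacbccbbbabbbb
  12 |   7 | bccbbbabbbb
  13 |   3 | caacbccbbbabbbb
  14 |   9 | cbbbabbbb
  15 |   1 | cbcaacbccbbbabbbb
  16 |   6 | cbccbbbabbbb
  17 |   8 | ccbbbabbbb

SA = [4, 13, 0, 5, 17, 12, 16, 11, 15, 10, 14, 2, 7, 3, 9, 1, 6, 8]
[i] adj suffixes → lcp
  [1] 4/13 → 1 ('a')
  [2] 13/0 → 1 ('a')
  [3] 0/5 → 4 ('acbc')
  [4] 5/17 → 0 ('')
  [5] 17/12 → 1 ('b')
  [6] 12/16 → 1 ('b')
  [7] 16/11 → 2 ('bb')
  [8] 11/15 → 2 ('bb')
  [9] 15/10 → 3 ('bbb')
  [10] 10/14 → 3 ('bbb')
  [11] 14/2 → 1 ('b')
  [12] 2/7 → 2 ('bc')
  [13] 7/3 → 0 ('')
  [14] 3/9 → 1 ('c')
  [15] 9/1 → 2 ('cb')
  [16] 1/6 → 3 ('cbc')
  [17] 6/8 → 1 ('c')

n(n+1)/2 = 18·19/2 = 171
Σ LCP = 0 + 1 + 1 + 4 + 0 + 1 + 1 + 2 + 2 + 3 + 3 + 1 + 2 + 0 + 1 + 2 + 3 + 1 = 28
distinct = 171 − 28 = 143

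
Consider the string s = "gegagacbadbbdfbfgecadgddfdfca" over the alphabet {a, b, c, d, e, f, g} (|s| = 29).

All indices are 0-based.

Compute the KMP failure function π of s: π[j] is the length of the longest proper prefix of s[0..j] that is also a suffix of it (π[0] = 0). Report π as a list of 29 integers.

[0, 0, 1, 0, 1, 0, 0, 0, 0, 0, 0, 0, 0, 0, 0, 0, 1, 2, 0, 0, 0, 1, 0, 0, 0, 0, 0, 0, 0]

π[0] = 0
j=1 s[j]='e': π[1]=0 (border '')
j=2 s[j]='g': π[2]=1 (border 'g')
j=3 s[j]='a': k: 1→0; π[3]=0 (border '')
j=4 s[j]='g': π[4]=1 (border 'g')
j=5 s[j]='a': k: 1→0; π[5]=0 (border '')
j=6 s[j]='c': π[6]=0 (border '')
j=7 s[j]='b': π[7]=0 (border '')
j=8 s[j]='a': π[8]=0 (border '')
j=9 s[j]='d': π[9]=0 (border '')
j=10 s[j]='b': π[10]=0 (border '')
j=11 s[j]='b': π[11]=0 (border '')
j=12 s[j]='d': π[12]=0 (border '')
j=13 s[j]='f': π[13]=0 (border '')
j=14 s[j]='b': π[14]=0 (border '')
j=15 s[j]='f': π[15]=0 (border '')
j=16 s[j]='g': π[16]=1 (border 'g')
j=17 s[j]='e': π[17]=2 (border 'ge')
j=18 s[j]='c': k: 2→0; π[18]=0 (border '')
j=19 s[j]='a': π[19]=0 (border '')
j=20 s[j]='d': π[20]=0 (border '')
j=21 s[j]='g': π[21]=1 (border 'g')
j=22 s[j]='d': k: 1→0; π[22]=0 (border '')
j=23 s[j]='d': π[23]=0 (border '')
j=24 s[j]='f': π[24]=0 (border '')
j=25 s[j]='d': π[25]=0 (border '')
j=26 s[j]='f': π[26]=0 (border '')
j=27 s[j]='c': π[27]=0 (border '')
j=28 s[j]='a': π[28]=0 (border '')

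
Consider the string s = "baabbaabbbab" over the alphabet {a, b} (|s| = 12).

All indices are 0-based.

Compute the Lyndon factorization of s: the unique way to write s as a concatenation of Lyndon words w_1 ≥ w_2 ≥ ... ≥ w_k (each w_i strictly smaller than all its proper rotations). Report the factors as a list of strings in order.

["b", "aabbaabbbab"]

emit factor 1: 'b' (i=0, period=1)
emit factor 2: 'aabbaabbbab' (i=1, period=11)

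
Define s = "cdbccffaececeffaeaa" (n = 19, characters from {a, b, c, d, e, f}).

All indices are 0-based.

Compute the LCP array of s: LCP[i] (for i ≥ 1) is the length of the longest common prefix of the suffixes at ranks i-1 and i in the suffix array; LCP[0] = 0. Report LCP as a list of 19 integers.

[0, 1, 1, 2, 0, 0, 1, 1, 2, 1, 0, 0, 1, 3, 1, 0, 3, 1, 4]

rank | idx | suffix
   0 |  18 | a
   1 |  17 | aa
   2 |  15 | aeaa
   3 |   7 | aececeffaeaa
   4 |   2 | bccffaececeffaeaa
   5 |   3 | ccffaececeffaeaa
   6 |   0 | cdbccffaececeffaeaa
   7 |   9 | ceceffaeaa
   8 |  11 | ceffaeaa
   9 |   4 | cffaececeffaeaa
  10 |   1 | dbccffaececeffaeaa
  11 |  16 | eaa
  12 |   8 | ececeffaeaa
  13 |  10 | eceffaeaa
  14 |  12 | effaeaa
  15 |  14 | faeaa
  16 |   6 | faececeffaeaa
  17 |  13 | ffaeaa
  18 |   5 | ffaececeffaeaa

SA = [18, 17, 15, 7, 2, 3, 0, 9, 11, 4, 1, 16, 8, 10, 12, 14, 6, 13, 5]
rank  pair      lcp
   1  s[18:],s[17:]  1  'a'
   2  s[17:],s[15:]  1  'a'
   3  s[15:],s[7:]  2  'ae'
   4  s[7:],s[2:]  0  ''
   5  s[2:],s[3:]  0  ''
   6  s[3:],s[0:]  1  'c'
   7  s[0:],s[9:]  1  'c'
   8  s[9:],s[11:]  2  'ce'
   9  s[11:],s[4:]  1  'c'
  10  s[4:],s[1:]  0  ''
  11  s[1:],s[16:]  0  ''
  12  s[16:],s[8:]  1  'e'
  13  s[8:],s[10:]  3  'ece'
  14  s[10:],s[12:]  1  'e'
  15  s[12:],s[14:]  0  ''
  16  s[14:],s[6:]  3  'fae'
  17  s[6:],s[13:]  1  'f'
  18  s[13:],s[5:]  4  'ffae'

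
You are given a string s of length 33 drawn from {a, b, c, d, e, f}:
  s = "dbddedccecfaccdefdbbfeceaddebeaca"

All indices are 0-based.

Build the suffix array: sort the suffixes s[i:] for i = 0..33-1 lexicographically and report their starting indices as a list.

sorted suffixes:
  #0 SA[0]=32  'a'
  #1 SA[1]=30  'aca'
  #2 SA[2]=11  'accdefdbbfeceaddebeaca'
  #3 SA[3]=24  'addebeaca'
  #4 SA[4]=18  'bbfeceaddebeaca'
  #5 SA[5]=1  'bddedccecfaccdefdbbfeceaddebeaca'
  #6 SA[6]=28  'beaca'
  #7 SA[7]=19  'bfeceaddebeaca'
  #8 SA[8]=31  'ca'
  #9 SA[9]=12  'ccdefdbbfeceaddebeaca'
  #10 SA[10]=6  'ccecfaccdefdbbfeceaddebeaca'
  #11 SA[11]=13  'cdefdbbfeceaddebeaca'
  #12 SA[12]=22  'ceaddebeaca'
  #13 SA[13]=7  'cecfaccdefdbbfeceaddebeaca'
  #14 SA[14]=9  'cfaccdefdbbfeceaddebeaca'
  #15 SA[15]=17  'dbbfeceaddebeaca'
  #16 SA[16]=0  'dbddedccecfaccdefdbbfeceaddebeaca'
  #17 SA[17]=5  'dccecfaccdefdbbfeceaddebeaca'
  #18 SA[18]=25  'ddebeaca'
  #19 SA[19]=2  'ddedccecfaccdefdbbfeceaddebeaca'
  #20 SA[20]=26  'debeaca'
  #21 SA[21]=3  'dedccecfaccdefdbbfeceaddebeaca'
  #22 SA[22]=14  'defdbbfeceaddebeaca'
  #23 SA[23]=29  'eaca'
  #24 SA[24]=23  'eaddebeaca'
  #25 SA[25]=27  'ebeaca'
  #26 SA[26]=21  'eceaddebeaca'
  #27 SA[27]=8  'ecfaccdefdbbfeceaddebeaca'
  #28 SA[28]=4  'edccecfaccdefdbbfeceaddebeaca'
  #29 SA[29]=15  'efdbbfeceaddebeaca'
  #30 SA[30]=10  'faccdefdbbfeceaddebeaca'
  #31 SA[31]=16  'fdbbfeceaddebeaca'
  #32 SA[32]=20  'feceaddebeaca'

[32, 30, 11, 24, 18, 1, 28, 19, 31, 12, 6, 13, 22, 7, 9, 17, 0, 5, 25, 2, 26, 3, 14, 29, 23, 27, 21, 8, 4, 15, 10, 16, 20]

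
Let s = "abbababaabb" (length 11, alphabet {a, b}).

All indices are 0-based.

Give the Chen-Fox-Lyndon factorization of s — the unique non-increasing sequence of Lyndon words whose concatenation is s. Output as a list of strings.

emit factor 1: 'abb' (i=0, period=3)
emit factor 2: 'ab' (i=3, period=2)
emit factor 3: 'ab' (i=5, period=2)
emit factor 4: 'aabb' (i=7, period=4)

["abb", "ab", "ab", "aabb"]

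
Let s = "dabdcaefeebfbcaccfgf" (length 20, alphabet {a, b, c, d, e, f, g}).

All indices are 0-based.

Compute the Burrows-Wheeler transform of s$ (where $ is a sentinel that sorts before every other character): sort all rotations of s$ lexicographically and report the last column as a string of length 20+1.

fdccfaebdac$befagbecf

rank  rotation               last
    0  $dabdcaefeebfbcaccfgf  f
    1  abdcaefeebfbcaccfgf$d  d
    2  accfgf$dabdcaefeebfbc  c
    3  aefeebfbcaccfgf$dabdc  c
    4  bcaccfgf$dabdcaefeebf  f
    5  bdcaefeebfbcaccfgf$da  a
    6  bfbcaccfgf$dabdcaefee  e
    7  caccfgf$dabdcaefeebfb  b
    8  caefeebfbcaccfgf$dabd  d
    9  ccfgf$dabdcaefeebfbca  a
   10  cfgf$dabdcaefeebfbcac  c
   11  dabdcaefeebfbcaccfgf$  $
   12  dcaefeebfbcaccfgf$dab  b
   13  ebfbcaccfgf$dabdcaefe  e
   14  eebfbcaccfgf$dabdcaef  f
   15  efeebfbcaccfgf$dabdca  a
   16  f$dabdcaefeebfbcaccfg  g
   17  fbcaccfgf$dabdcaefeeb  b
   18  feebfbcaccfgf$dabdcae  e
   19  fgf$dabdcaefeebfbcacc  c
   20  gf$dabdcaefeebfbcaccf  f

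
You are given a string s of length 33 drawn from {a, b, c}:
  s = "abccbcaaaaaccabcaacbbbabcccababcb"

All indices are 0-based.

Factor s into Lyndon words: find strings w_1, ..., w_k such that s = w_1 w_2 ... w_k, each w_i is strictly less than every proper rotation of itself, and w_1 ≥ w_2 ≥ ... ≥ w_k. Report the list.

["abccbc", "aaaaaccabcaacbbbabcccababcb"]

emit factor 1: 'abccbc' (i=0, period=6)
emit factor 2: 'aaaaaccabcaacbbbabcccababcb' (i=6, period=27)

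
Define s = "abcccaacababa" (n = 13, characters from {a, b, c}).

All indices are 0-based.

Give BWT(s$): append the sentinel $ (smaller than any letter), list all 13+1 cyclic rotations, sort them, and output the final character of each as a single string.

abcbc$aaaacacb

rank  rotation        last
    0  $abcccaacababa  a
    1  a$abcccaacabab  b
    2  aacababa$abccc  c
    3  aba$abcccaacab  b
    4  ababa$abcccaac  c
    5  abcccaacababa$  $
    6  acababa$abccca  a
    7  ba$abcccaacaba  a
    8  baba$abcccaaca  a
    9  bcccaacababa$a  a
   10  caacababa$abcc  c
   11  cababa$abcccaa  a
   12  ccaacababa$abc  c
   13  cccaacababa$ab  b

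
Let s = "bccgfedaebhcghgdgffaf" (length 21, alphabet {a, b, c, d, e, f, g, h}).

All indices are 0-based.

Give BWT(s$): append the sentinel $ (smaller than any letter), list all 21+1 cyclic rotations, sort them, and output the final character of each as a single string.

fdf$ebchegafafgghcdcbg

rank  rotation                last
    0  $bccgfedaebhcghgdgffaf  f
    1  aebhcghgdgffaf$bccgfed  d
    2  af$bccgfedaebhcghgdgff  f
    3  bccgfedaebhcghgdgffaf$  $
    4  bhcghgdgffaf$bccgfedae  e
    5  ccgfedaebhcghgdgffaf$b  b
    6  cgfedaebhcghgdgffaf$bc  c
    7  cghgdgffaf$bccgfedaebh  h
    8  daebhcghgdgffaf$bccgfe  e
    9  dgffaf$bccgfedaebhcghg  g
   10  ebhcghgdgffaf$bccgfeda  a
   11  edaebhcghgdgffaf$bccgf  f
   12  f$bccgfedaebhcghgdgffa  a
   13  faf$bccgfedaebhcghgdgf  f
   14  fedaebhcghgdgffaf$bccg  g
   15  ffaf$bccgfedaebhcghgdg  g
   16  gdgffaf$bccgfedaebhcgh  h
   17  gfedaebhcghgdgffaf$bcc  c
   18  gffaf$bccgfedaebhcghgd  d
   19  ghgdgffaf$bccgfedaebhc  c
   20  hcghgdgffaf$bccgfedaeb  b
   21  hgdgffaf$bccgfedaebhcg  g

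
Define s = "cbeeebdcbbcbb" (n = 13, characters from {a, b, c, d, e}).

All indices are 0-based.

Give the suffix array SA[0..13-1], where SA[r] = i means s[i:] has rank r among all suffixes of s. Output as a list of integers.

rank→(start, suffix):
  0 → (12, 'b')
  1 → (11, 'bb')
  2 → (8, 'bbcbb')
  3 → (9, 'bcbb')
  4 → (5, 'bdcbbcbb')
  5 → (1, 'beeebdcbbcbb')
  6 → (10, 'cbb')
  7 → (7, 'cbbcbb')
  8 → (0, 'cbeeebdcbbcbb')
  9 → (6, 'dcbbcbb')
  10 → (4, 'ebdcbbcbb')
  11 → (3, 'eebdcbbcbb')
  12 → (2, 'eeebdcbbcbb')

[12, 11, 8, 9, 5, 1, 10, 7, 0, 6, 4, 3, 2]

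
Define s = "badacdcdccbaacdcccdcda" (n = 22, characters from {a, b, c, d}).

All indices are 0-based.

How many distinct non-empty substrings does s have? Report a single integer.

214

sorted suffixes:
  #0 SA[0]=21  'a'
  #1 SA[1]=11  'aacdcccdcda'
  #2 SA[2]=12  'acdcccdcda'
  #3 SA[3]=3  'acdcdccbaacdcccdcda'
  #4 SA[4]=1  'adacdcdccbaacdcccdcda'
  #5 SA[5]=10  'baacdcccdcda'
  #6 SA[6]=0  'badacdcdccbaacdcccdcda'
  #7 SA[7]=9  'cbaacdcccdcda'
  #8 SA[8]=8  'ccbaacdcccdcda'
  #9 SA[9]=15  'cccdcda'
  #10 SA[10]=16  'ccdcda'
  #11 SA[11]=19  'cda'
  #12 SA[12]=6  'cdccbaacdcccdcda'
  #13 SA[13]=13  'cdcccdcda'
  #14 SA[14]=17  'cdcda'
  #15 SA[15]=4  'cdcdccbaacdcccdcda'
  #16 SA[16]=20  'da'
  #17 SA[17]=2  'dacdcdccbaacdcccdcda'
  #18 SA[18]=7  'dccbaacdcccdcda'
  #19 SA[19]=14  'dcccdcda'
  #20 SA[20]=18  'dcda'
  #21 SA[21]=5  'dcdccbaacdcccdcda'

SA = [21, 11, 12, 3, 1, 10, 0, 9, 8, 15, 16, 19, 6, 13, 17, 4, 20, 2, 7, 14, 18, 5]
rank  pair      lcp
   1  s[21:],s[11:]  1  'a'
   2  s[11:],s[12:]  1  'a'
   3  s[12:],s[3:]  4  'acdc'
   4  s[3:],s[1:]  1  'a'
   5  s[1:],s[10:]  0  ''
   6  s[10:],s[0:]  2  'ba'
   7  s[0:],s[9:]  0  ''
   8  s[9:],s[8:]  1  'c'
   9  s[8:],s[15:]  2  'cc'
  10  s[15:],s[16:]  2  'cc'
  11  s[16:],s[19:]  1  'c'
  12  s[19:],s[6:]  2  'cd'
  13  s[6:],s[13:]  4  'cdcc'
  14  s[13:],s[17:]  3  'cdc'
  15  s[17:],s[4:]  4  'cdcd'
  16  s[4:],s[20:]  0  ''
  17  s[20:],s[2:]  2  'da'
  18  s[2:],s[7:]  1  'd'
  19  s[7:],s[14:]  3  'dcc'
  20  s[14:],s[18:]  2  'dc'
  21  s[18:],s[5:]  3  'dcd'

n(n+1)/2 = 22·23/2 = 253
Σ LCP = 0 + 1 + 1 + 4 + 1 + 0 + 2 + 0 + 1 + 2 + 2 + 1 + 2 + 4 + 3 + 4 + 0 + 2 + 1 + 3 + 2 + 3 = 39
distinct = 253 − 39 = 214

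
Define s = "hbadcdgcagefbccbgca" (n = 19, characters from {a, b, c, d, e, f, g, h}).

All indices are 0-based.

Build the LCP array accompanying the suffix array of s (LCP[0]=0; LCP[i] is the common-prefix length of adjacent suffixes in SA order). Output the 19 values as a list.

[0, 1, 1, 0, 1, 1, 0, 2, 1, 1, 1, 0, 1, 0, 0, 0, 3, 1, 0]

rank | idx | suffix
   0 |  18 | a
   1 |   2 | adcdgcagefbccbgca
   2 |   8 | agefbccbgca
   3 |   1 | badcdgcagefbccbgca
   4 |  12 | bccbgca
   5 |  15 | bgca
   6 |  17 | ca
   7 |   7 | cagefbccbgca
   8 |  14 | cbgca
   9 |  13 | ccbgca
  10 |   4 | cdgcagefbccbgca
  11 |   3 | dcdgcagefbccbgca
  12 |   5 | dgcagefbccbgca
  13 |  10 | efbccbgca
  14 |  11 | fbccbgca
  15 |  16 | gca
  16 |   6 | gcagefbccbgca
  17 |   9 | gefbccbgca
  18 |   0 | hbadcdgcagefbccbgca

SA = [18, 2, 8, 1, 12, 15, 17, 7, 14, 13, 4, 3, 5, 10, 11, 16, 6, 9, 0]
rank  pair      lcp
   1  s[18:],s[2:]  1  'a'
   2  s[2:],s[8:]  1  'a'
   3  s[8:],s[1:]  0  ''
   4  s[1:],s[12:]  1  'b'
   5  s[12:],s[15:]  1  'b'
   6  s[15:],s[17:]  0  ''
   7  s[17:],s[7:]  2  'ca'
   8  s[7:],s[14:]  1  'c'
   9  s[14:],s[13:]  1  'c'
  10  s[13:],s[4:]  1  'c'
  11  s[4:],s[3:]  0  ''
  12  s[3:],s[5:]  1  'd'
  13  s[5:],s[10:]  0  ''
  14  s[10:],s[11:]  0  ''
  15  s[11:],s[16:]  0  ''
  16  s[16:],s[6:]  3  'gca'
  17  s[6:],s[9:]  1  'g'
  18  s[9:],s[0:]  0  ''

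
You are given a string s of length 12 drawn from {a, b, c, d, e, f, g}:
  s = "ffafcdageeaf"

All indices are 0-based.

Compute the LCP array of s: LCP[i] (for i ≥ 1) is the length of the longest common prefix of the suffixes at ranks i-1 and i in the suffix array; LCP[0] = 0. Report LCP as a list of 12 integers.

[0, 2, 1, 0, 0, 0, 1, 0, 1, 1, 1, 0]

sorted suffixes:
  #0 SA[0]=10  'af'
  #1 SA[1]=2  'afcdageeaf'
  #2 SA[2]=6  'ageeaf'
  #3 SA[3]=4  'cdageeaf'
  #4 SA[4]=5  'dageeaf'
  #5 SA[5]=9  'eaf'
  #6 SA[6]=8  'eeaf'
  #7 SA[7]=11  'f'
  #8 SA[8]=1  'fafcdageeaf'
  #9 SA[9]=3  'fcdageeaf'
  #10 SA[10]=0  'ffafcdageeaf'
  #11 SA[11]=7  'geeaf'

SA = [10, 2, 6, 4, 5, 9, 8, 11, 1, 3, 0, 7]
rank  pair      lcp
   1  s[10:],s[2:]  2  'af'
   2  s[2:],s[6:]  1  'a'
   3  s[6:],s[4:]  0  ''
   4  s[4:],s[5:]  0  ''
   5  s[5:],s[9:]  0  ''
   6  s[9:],s[8:]  1  'e'
   7  s[8:],s[11:]  0  ''
   8  s[11:],s[1:]  1  'f'
   9  s[1:],s[3:]  1  'f'
  10  s[3:],s[0:]  1  'f'
  11  s[0:],s[7:]  0  ''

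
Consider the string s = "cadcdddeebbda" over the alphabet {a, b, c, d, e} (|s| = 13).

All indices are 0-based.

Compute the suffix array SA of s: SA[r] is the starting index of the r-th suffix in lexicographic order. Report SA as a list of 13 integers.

[12, 1, 9, 10, 0, 3, 11, 2, 4, 5, 6, 8, 7]

rank | idx | suffix
   0 |  12 | a
   1 |   1 | adcdddeebbda
   2 |   9 | bbda
   3 |  10 | bda
   4 |   0 | cadcdddeebbda
   5 |   3 | cdddeebbda
   6 |  11 | da
   7 |   2 | dcdddeebbda
   8 |   4 | dddeebbda
   9 |   5 | ddeebbda
  10 |   6 | deebbda
  11 |   8 | ebbda
  12 |   7 | eebbda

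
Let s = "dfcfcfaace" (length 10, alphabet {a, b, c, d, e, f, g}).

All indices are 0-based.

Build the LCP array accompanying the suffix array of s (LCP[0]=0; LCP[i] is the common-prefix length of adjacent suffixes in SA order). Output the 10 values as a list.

[0, 1, 0, 1, 2, 0, 0, 0, 1, 3]

rank→(start, suffix):
  0 → (6, 'aace')
  1 → (7, 'ace')
  2 → (8, 'ce')
  3 → (4, 'cfaace')
  4 → (2, 'cfcfaace')
  5 → (0, 'dfcfcfaace')
  6 → (9, 'e')
  7 → (5, 'faace')
  8 → (3, 'fcfaace')
  9 → (1, 'fcfcfaace')

SA = [6, 7, 8, 4, 2, 0, 9, 5, 3, 1]
[i] adj suffixes → lcp
  [1] 6/7 → 1 ('a')
  [2] 7/8 → 0 ('')
  [3] 8/4 → 1 ('c')
  [4] 4/2 → 2 ('cf')
  [5] 2/0 → 0 ('')
  [6] 0/9 → 0 ('')
  [7] 9/5 → 0 ('')
  [8] 5/3 → 1 ('f')
  [9] 3/1 → 3 ('fcf')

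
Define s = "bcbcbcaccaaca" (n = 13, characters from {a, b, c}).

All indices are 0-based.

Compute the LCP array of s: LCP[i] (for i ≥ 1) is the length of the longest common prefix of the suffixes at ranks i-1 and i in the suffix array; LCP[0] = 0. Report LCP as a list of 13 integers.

rank→(start, suffix):
  0 → (12, 'a')
  1 → (9, 'aaca')
  2 → (10, 'aca')
  3 → (6, 'accaaca')
  4 → (4, 'bcaccaaca')
  5 → (2, 'bcbcaccaaca')
  6 → (0, 'bcbcbcaccaaca')
  7 → (11, 'ca')
  8 → (8, 'caaca')
  9 → (5, 'caccaaca')
  10 → (3, 'cbcaccaaca')
  11 → (1, 'cbcbcaccaaca')
  12 → (7, 'ccaaca')

SA = [12, 9, 10, 6, 4, 2, 0, 11, 8, 5, 3, 1, 7]
[i] adj suffixes → lcp
  [1] 12/9 → 1 ('a')
  [2] 9/10 → 1 ('a')
  [3] 10/6 → 2 ('ac')
  [4] 6/4 → 0 ('')
  [5] 4/2 → 2 ('bc')
  [6] 2/0 → 4 ('bcbc')
  [7] 0/11 → 0 ('')
  [8] 11/8 → 2 ('ca')
  [9] 8/5 → 2 ('ca')
  [10] 5/3 → 1 ('c')
  [11] 3/1 → 3 ('cbc')
  [12] 1/7 → 1 ('c')

[0, 1, 1, 2, 0, 2, 4, 0, 2, 2, 1, 3, 1]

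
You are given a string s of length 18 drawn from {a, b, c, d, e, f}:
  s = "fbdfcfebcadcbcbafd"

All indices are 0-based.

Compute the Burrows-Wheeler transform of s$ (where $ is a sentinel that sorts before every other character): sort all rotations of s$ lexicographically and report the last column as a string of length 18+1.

rank  rotation             last
    0  $fbdfcfebcadcbcbafd  d
    1  adcbcbafd$fbdfcfebc  c
    2  afd$fbdfcfebcadcbcb  b
    3  bafd$fbdfcfebcadcbc  c
    4  bcadcbcbafd$fbdfcfe  e
    5  bcbafd$fbdfcfebcadc  c
    6  bdfcfebcadcbcbafd$f  f
    7  cadcbcbafd$fbdfcfeb  b
    8  cbafd$fbdfcfebcadcb  b
    9  cbcbafd$fbdfcfebcad  d
   10  cfebcadcbcbafd$fbdf  f
   11  d$fbdfcfebcadcbcbaf  f
   12  dcbcbafd$fbdfcfebca  a
   13  dfcfebcadcbcbafd$fb  b
   14  ebcadcbcbafd$fbdfcf  f
   15  fbdfcfebcadcbcbafd$  $
   16  fcfebcadcbcbafd$fbd  d
   17  fd$fbdfcfebcadcbcba  a
   18  febcadcbcbafd$fbdfc  c

dcbcecfbbdffabf$dac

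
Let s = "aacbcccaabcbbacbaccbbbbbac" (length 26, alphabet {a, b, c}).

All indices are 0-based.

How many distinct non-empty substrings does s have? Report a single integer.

303

rank | idx | suffix
   0 |   7 | aabcbbacbaccbbbbbac
   1 |   0 | aacbcccaabcbbacbaccbbbbbac
   2 |   8 | abcbbacbaccbbbbbac
   3 |  24 | ac
   4 |  13 | acbaccbbbbbac
   5 |   1 | acbcccaabcbbacbaccbbbbbac
   6 |  16 | accbbbbbac
   7 |  23 | bac
   8 |  12 | bacbaccbbbbbac
   9 |  15 | baccbbbbbac
  10 |  22 | bbac
  11 |  11 | bbacbaccbbbbbac
  12 |  21 | bbbac
  13 |  20 | bbbbac
  14 |  19 | bbbbbac
  15 |   9 | bcbbacbaccbbbbbac
  16 |   3 | bcccaabcbbacbaccbbbbbac
  17 |  25 | c
  18 |   6 | caabcbbacbaccbbbbbac
  19 |  14 | cbaccbbbbbac
  20 |  10 | cbbacbaccbbbbbac
  21 |  18 | cbbbbbac
  22 |   2 | cbcccaabcbbacbaccbbbbbac
  23 |   5 | ccaabcbbacbaccbbbbbac
  24 |  17 | ccbbbbbac
  25 |   4 | cccaabcbbacbaccbbbbbac

SA = [7, 0, 8, 24, 13, 1, 16, 23, 12, 15, 22, 11, 21, 20, 19, 9, 3, 25, 6, 14, 10, 18, 2, 5, 17, 4]
i: (SA[i-1],SA[i]) lcp shared
  1: (7,0) 2 'aa'
  2: (0,8) 1 'a'
  3: (8,24) 1 'a'
  4: (24,13) 2 'ac'
  5: (13,1) 3 'acb'
  6: (1,16) 2 'ac'
  7: (16,23) 0 ''
  8: (23,12) 3 'bac'
  9: (12,15) 3 'bac'
  10: (15,22) 1 'b'
  11: (22,11) 4 'bbac'
  12: (11,21) 2 'bb'
  13: (21,20) 3 'bbb'
  14: (20,19) 4 'bbbb'
  15: (19,9) 1 'b'
  16: (9,3) 2 'bc'
  17: (3,25) 0 ''
  18: (25,6) 1 'c'
  19: (6,14) 1 'c'
  20: (14,10) 2 'cb'
  21: (10,18) 3 'cbb'
  22: (18,2) 2 'cb'
  23: (2,5) 1 'c'
  24: (5,17) 2 'cc'
  25: (17,4) 2 'cc'

n(n+1)/2 = 26·27/2 = 351
Σ LCP = 0 + 2 + 1 + 1 + 2 + 3 + 2 + 0 + 3 + 3 + 1 + 4 + 2 + 3 + 4 + 1 + 2 + 0 + 1 + 1 + 2 + 3 + 2 + 1 + 2 + 2 = 48
distinct = 351 − 48 = 303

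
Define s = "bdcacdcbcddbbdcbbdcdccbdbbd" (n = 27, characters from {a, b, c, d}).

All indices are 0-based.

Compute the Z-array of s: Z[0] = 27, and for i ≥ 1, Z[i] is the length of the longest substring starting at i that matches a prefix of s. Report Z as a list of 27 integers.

[27, 0, 0, 0, 0, 0, 0, 1, 0, 0, 0, 1, 3, 0, 0, 1, 3, 0, 0, 0, 0, 0, 2, 0, 1, 2, 0]

Z[0]=27
i=1: outside box; Z[1]=0
i=2: outside box; Z[2]=0
i=3: outside box; Z[3]=0
i=4: outside box; Z[4]=0
i=5: outside box; Z[5]=0
i=6: outside box; Z[6]=0
i=7: outside box; Z[7]=1 grow→box=[7,8)
i=8: outside box; Z[8]=0
i=9: outside box; Z[9]=0
i=10: outside box; Z[10]=0
i=11: outside box; Z[11]=1 grow→box=[11,12)
i=12: outside box; Z[12]=3 grow→box=[12,15)
i=13: min(r-i=2, Z[1]=0)=0; Z[13]=0
i=14: min(r-i=1, Z[2]=0)=0; Z[14]=0
i=15: outside box; Z[15]=1 grow→box=[15,16)
i=16: outside box; Z[16]=3 grow→box=[16,19)
i=17: min(r-i=2, Z[1]=0)=0; Z[17]=0
i=18: min(r-i=1, Z[2]=0)=0; Z[18]=0
i=19: outside box; Z[19]=0
i=20: outside box; Z[20]=0
i=21: outside box; Z[21]=0
i=22: outside box; Z[22]=2 grow→box=[22,24)
i=23: min(r-i=1, Z[1]=0)=0; Z[23]=0
i=24: outside box; Z[24]=1 grow→box=[24,25)
i=25: outside box; Z[25]=2 grow→box=[25,27)
i=26: min(r-i=1, Z[1]=0)=0; Z[26]=0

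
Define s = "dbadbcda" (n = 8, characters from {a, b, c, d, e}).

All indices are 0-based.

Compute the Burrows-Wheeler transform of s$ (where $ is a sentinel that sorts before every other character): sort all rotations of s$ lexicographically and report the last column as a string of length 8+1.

rank  rotation   last
    0  $dbadbcda  a
    1  a$dbadbcd  d
    2  adbcda$db  b
    3  badbcda$d  d
    4  bcda$dbad  d
    5  cda$dbadb  b
    6  da$dbadbc  c
    7  dbadbcda$  $
    8  dbcda$dba  a

adbddbc$a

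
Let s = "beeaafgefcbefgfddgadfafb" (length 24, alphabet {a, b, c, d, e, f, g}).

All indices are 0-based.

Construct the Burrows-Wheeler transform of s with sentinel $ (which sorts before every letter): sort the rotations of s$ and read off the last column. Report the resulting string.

rank  rotation                   last
    0  $beeaafgefcbefgfddgadfafb  b
    1  aafgefcbefgfddgadfafb$bee  e
    2  adfafb$beeaafgefcbefgfddg  g
    3  afb$beeaafgefcbefgfddgadf  f
    4  afgefcbefgfddgadfafb$beea  a
    5  b$beeaafgefcbefgfddgadfaf  f
    6  beeaafgefcbefgfddgadfafb$  $
    7  befgfddgadfafb$beeaafgefc  c
    8  cbefgfddgadfafb$beeaafgef  f
    9  ddgadfafb$beeaafgefcbefgf  f
   10  dfafb$beeaafgefcbefgfddga  a
   11  dgadfafb$beeaafgefcbefgfd  d
   12  eaafgefcbefgfddgadfafb$be  e
   13  eeaafgefcbefgfddgadfafb$b  b
   14  efcbefgfddgadfafb$beeaafg  g
   15  efgfddgadfafb$beeaafgefcb  b
   16  fafb$beeaafgefcbefgfddgad  d
   17  fb$beeaafgefcbefgfddgadfa  a
   18  fcbefgfddgadfafb$beeaafge  e
   19  fddgadfafb$beeaafgefcbefg  g
   20  fgefcbefgfddgadfafb$beeaa  a
   21  fgfddgadfafb$beeaafgefcbe  e
   22  gadfafb$beeaafgefcbefgfdd  d
   23  gefcbefgfddgadfafb$beeaaf  f
   24  gfddgadfafb$beeaafgefcbef  f

begfaf$cffadebgbdaegaedff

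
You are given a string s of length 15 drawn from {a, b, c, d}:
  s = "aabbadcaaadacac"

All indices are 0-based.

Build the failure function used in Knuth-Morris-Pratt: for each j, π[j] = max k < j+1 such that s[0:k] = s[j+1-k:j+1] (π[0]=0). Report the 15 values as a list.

[0, 1, 0, 0, 1, 0, 0, 1, 2, 2, 0, 1, 0, 1, 0]

π[0] = 0
j=1 s[j]='a': π[1]=1 (border 'a')
j=2 s[j]='b': k: 1→0; π[2]=0 (border '')
j=3 s[j]='b': π[3]=0 (border '')
j=4 s[j]='a': π[4]=1 (border 'a')
j=5 s[j]='d': k: 1→0; π[5]=0 (border '')
j=6 s[j]='c': π[6]=0 (border '')
j=7 s[j]='a': π[7]=1 (border 'a')
j=8 s[j]='a': π[8]=2 (border 'aa')
j=9 s[j]='a': k: 2→1; π[9]=2 (border 'aa')
j=10 s[j]='d': k: 2→1→0; π[10]=0 (border '')
j=11 s[j]='a': π[11]=1 (border 'a')
j=12 s[j]='c': k: 1→0; π[12]=0 (border '')
j=13 s[j]='a': π[13]=1 (border 'a')
j=14 s[j]='c': k: 1→0; π[14]=0 (border '')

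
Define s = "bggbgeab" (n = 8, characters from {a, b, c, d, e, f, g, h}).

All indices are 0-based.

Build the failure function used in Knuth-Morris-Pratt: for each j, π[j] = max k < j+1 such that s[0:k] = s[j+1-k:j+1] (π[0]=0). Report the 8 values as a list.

π[0] = 0
j=1 s[j]='g': π[1]=0 (border '')
j=2 s[j]='g': π[2]=0 (border '')
j=3 s[j]='b': π[3]=1 (border 'b')
j=4 s[j]='g': π[4]=2 (border 'bg')
j=5 s[j]='e': k: 2→0; π[5]=0 (border '')
j=6 s[j]='a': π[6]=0 (border '')
j=7 s[j]='b': π[7]=1 (border 'b')

[0, 0, 0, 1, 2, 0, 0, 1]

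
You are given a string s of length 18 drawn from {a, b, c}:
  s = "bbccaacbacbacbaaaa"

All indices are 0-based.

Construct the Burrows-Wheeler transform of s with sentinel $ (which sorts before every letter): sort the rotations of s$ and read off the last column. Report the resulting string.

rank  rotation             last
    0  $bbccaacbacbacbaaaa  a
    1  a$bbccaacbacbacbaaa  a
    2  aa$bbccaacbacbacbaa  a
    3  aaa$bbccaacbacbacba  a
    4  aaaa$bbccaacbacbacb  b
    5  aacbacbacbaaaa$bbcc  c
    6  acbaaaa$bbccaacbacb  b
    7  acbacbaaaa$bbccaacb  b
    8  acbacbacbaaaa$bbcca  a
    9  baaaa$bbccaacbacbac  c
   10  bacbaaaa$bbccaacbac  c
   11  bacbacbaaaa$bbccaac  c
   12  bbccaacbacbacbaaaa$  $
   13  bccaacbacbacbaaaa$b  b
   14  caacbacbacbaaaa$bbc  c
   15  cbaaaa$bbccaacbacba  a
   16  cbacbaaaa$bbccaacba  a
   17  cbacbacbaaaa$bbccaa  a
   18  ccaacbacbacbaaaa$bb  b

aaaabcbbaccc$bcaaab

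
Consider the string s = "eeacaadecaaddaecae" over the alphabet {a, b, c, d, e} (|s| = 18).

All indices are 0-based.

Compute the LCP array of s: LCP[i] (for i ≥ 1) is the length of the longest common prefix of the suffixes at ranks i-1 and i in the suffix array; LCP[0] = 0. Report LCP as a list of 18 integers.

rank | idx | suffix
   0 |   9 | aaddaecae
   1 |   4 | aadecaaddaecae
   2 |   2 | acaadecaaddaecae
   3 |  10 | addaecae
   4 |   5 | adecaaddaecae
   5 |  16 | ae
   6 |  13 | aecae
   7 |   8 | caaddaecae
   8 |   3 | caadecaaddaecae
   9 |  15 | cae
  10 |  12 | daecae
  11 |  11 | ddaecae
  12 |   6 | decaaddaecae
  13 |  17 | e
  14 |   1 | eacaadecaaddaecae
  15 |   7 | ecaaddaecae
  16 |  14 | ecae
  17 |   0 | eeacaadecaaddaecae

SA = [9, 4, 2, 10, 5, 16, 13, 8, 3, 15, 12, 11, 6, 17, 1, 7, 14, 0]
i: (SA[i-1],SA[i]) lcp shared
  1: (9,4) 3 'aad'
  2: (4,2) 1 'a'
  3: (2,10) 1 'a'
  4: (10,5) 2 'ad'
  5: (5,16) 1 'a'
  6: (16,13) 2 'ae'
  7: (13,8) 0 ''
  8: (8,3) 4 'caad'
  9: (3,15) 2 'ca'
  10: (15,12) 0 ''
  11: (12,11) 1 'd'
  12: (11,6) 1 'd'
  13: (6,17) 0 ''
  14: (17,1) 1 'e'
  15: (1,7) 1 'e'
  16: (7,14) 3 'eca'
  17: (14,0) 1 'e'

[0, 3, 1, 1, 2, 1, 2, 0, 4, 2, 0, 1, 1, 0, 1, 1, 3, 1]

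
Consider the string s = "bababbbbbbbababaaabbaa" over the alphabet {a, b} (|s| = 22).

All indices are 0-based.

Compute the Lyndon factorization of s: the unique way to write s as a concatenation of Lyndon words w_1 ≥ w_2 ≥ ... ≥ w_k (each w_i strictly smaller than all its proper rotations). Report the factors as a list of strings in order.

["b", "ababbbbbbb", "ab", "ab", "aaabb", "a", "a"]

emit factor 1: 'b' (i=0, period=1)
emit factor 2: 'ababbbbbbb' (i=1, period=10)
emit factor 3: 'ab' (i=11, period=2)
emit factor 4: 'ab' (i=13, period=2)
emit factor 5: 'aaabb' (i=15, period=5)
emit factor 6: 'a' (i=20, period=1)
emit factor 7: 'a' (i=21, period=1)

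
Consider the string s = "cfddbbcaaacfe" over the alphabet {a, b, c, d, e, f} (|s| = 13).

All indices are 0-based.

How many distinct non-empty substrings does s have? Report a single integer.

82

rank | idx | suffix
   0 |   7 | aaacfe
   1 |   8 | aacfe
   2 |   9 | acfe
   3 |   4 | bbcaaacfe
   4 |   5 | bcaaacfe
   5 |   6 | caaacfe
   6 |   0 | cfddbbcaaacfe
   7 |  10 | cfe
   8 |   3 | dbbcaaacfe
   9 |   2 | ddbbcaaacfe
  10 |  12 | e
  11 |   1 | fddbbcaaacfe
  12 |  11 | fe

SA = [7, 8, 9, 4, 5, 6, 0, 10, 3, 2, 12, 1, 11]
rank  pair      lcp
   1  s[7:],s[8:]  2  'aa'
   2  s[8:],s[9:]  1  'a'
   3  s[9:],s[4:]  0  ''
   4  s[4:],s[5:]  1  'b'
   5  s[5:],s[6:]  0  ''
   6  s[6:],s[0:]  1  'c'
   7  s[0:],s[10:]  2  'cf'
   8  s[10:],s[3:]  0  ''
   9  s[3:],s[2:]  1  'd'
  10  s[2:],s[12:]  0  ''
  11  s[12:],s[1:]  0  ''
  12  s[1:],s[11:]  1  'f'

n(n+1)/2 = 13·14/2 = 91
Σ LCP = 0 + 2 + 1 + 0 + 1 + 0 + 1 + 2 + 0 + 1 + 0 + 0 + 1 = 9
distinct = 91 − 9 = 82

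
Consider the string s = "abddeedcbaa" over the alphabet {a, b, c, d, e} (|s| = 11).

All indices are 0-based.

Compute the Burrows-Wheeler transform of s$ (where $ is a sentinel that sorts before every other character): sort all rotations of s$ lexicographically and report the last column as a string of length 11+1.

rank  rotation      last
    0  $abddeedcbaa  a
    1  a$abddeedcba  a
    2  aa$abddeedcb  b
    3  abddeedcbaa$  $
    4  baa$abddeedc  c
    5  bddeedcbaa$a  a
    6  cbaa$abddeed  d
    7  dcbaa$abddee  e
    8  ddeedcbaa$ab  b
    9  deedcbaa$abd  d
   10  edcbaa$abdde  e
   11  eedcbaa$abdd  d

aab$cadebded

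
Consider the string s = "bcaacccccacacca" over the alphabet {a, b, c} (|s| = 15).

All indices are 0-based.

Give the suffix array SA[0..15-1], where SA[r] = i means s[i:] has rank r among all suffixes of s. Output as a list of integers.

[14, 2, 9, 11, 3, 0, 13, 1, 8, 10, 12, 7, 6, 5, 4]

rank | idx | suffix
   0 |  14 | a
   1 |   2 | aacccccacacca
   2 |   9 | acacca
   3 |  11 | acca
   4 |   3 | acccccacacca
   5 |   0 | bcaacccccacacca
   6 |  13 | ca
   7 |   1 | caacccccacacca
   8 |   8 | cacacca
   9 |  10 | cacca
  10 |  12 | cca
  11 |   7 | ccacacca
  12 |   6 | cccacacca
  13 |   5 | ccccacacca
  14 |   4 | cccccacacca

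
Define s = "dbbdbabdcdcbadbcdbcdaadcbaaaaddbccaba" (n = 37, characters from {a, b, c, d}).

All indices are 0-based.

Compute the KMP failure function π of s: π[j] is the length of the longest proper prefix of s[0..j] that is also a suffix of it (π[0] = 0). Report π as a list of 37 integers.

π[0] = 0
j=1 s[j]='b': π[1]=0 (border '')
j=2 s[j]='b': π[2]=0 (border '')
j=3 s[j]='d': π[3]=1 (border 'd')
j=4 s[j]='b': π[4]=2 (border 'db')
j=5 s[j]='a': k: 2→0; π[5]=0 (border '')
j=6 s[j]='b': π[6]=0 (border '')
j=7 s[j]='d': π[7]=1 (border 'd')
j=8 s[j]='c': k: 1→0; π[8]=0 (border '')
j=9 s[j]='d': π[9]=1 (border 'd')
j=10 s[j]='c': k: 1→0; π[10]=0 (border '')
j=11 s[j]='b': π[11]=0 (border '')
j=12 s[j]='a': π[12]=0 (border '')
j=13 s[j]='d': π[13]=1 (border 'd')
j=14 s[j]='b': π[14]=2 (border 'db')
j=15 s[j]='c': k: 2→0; π[15]=0 (border '')
j=16 s[j]='d': π[16]=1 (border 'd')
j=17 s[j]='b': π[17]=2 (border 'db')
j=18 s[j]='c': k: 2→0; π[18]=0 (border '')
j=19 s[j]='d': π[19]=1 (border 'd')
j=20 s[j]='a': k: 1→0; π[20]=0 (border '')
j=21 s[j]='a': π[21]=0 (border '')
j=22 s[j]='d': π[22]=1 (border 'd')
j=23 s[j]='c': k: 1→0; π[23]=0 (border '')
j=24 s[j]='b': π[24]=0 (border '')
j=25 s[j]='a': π[25]=0 (border '')
j=26 s[j]='a': π[26]=0 (border '')
j=27 s[j]='a': π[27]=0 (border '')
j=28 s[j]='a': π[28]=0 (border '')
j=29 s[j]='d': π[29]=1 (border 'd')
j=30 s[j]='d': k: 1→0; π[30]=1 (border 'd')
j=31 s[j]='b': π[31]=2 (border 'db')
j=32 s[j]='c': k: 2→0; π[32]=0 (border '')
j=33 s[j]='c': π[33]=0 (border '')
j=34 s[j]='a': π[34]=0 (border '')
j=35 s[j]='b': π[35]=0 (border '')
j=36 s[j]='a': π[36]=0 (border '')

[0, 0, 0, 1, 2, 0, 0, 1, 0, 1, 0, 0, 0, 1, 2, 0, 1, 2, 0, 1, 0, 0, 1, 0, 0, 0, 0, 0, 0, 1, 1, 2, 0, 0, 0, 0, 0]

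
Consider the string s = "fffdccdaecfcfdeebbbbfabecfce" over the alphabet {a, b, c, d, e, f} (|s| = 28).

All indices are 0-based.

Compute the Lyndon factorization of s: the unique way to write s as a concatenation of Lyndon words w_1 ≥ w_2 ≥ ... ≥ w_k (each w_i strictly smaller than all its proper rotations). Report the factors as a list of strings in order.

["f", "f", "f", "d", "ccd", "aecfcfdeebbbbf", "abecfce"]

emit factor 1: 'f' (i=0, period=1)
emit factor 2: 'f' (i=1, period=1)
emit factor 3: 'f' (i=2, period=1)
emit factor 4: 'd' (i=3, period=1)
emit factor 5: 'ccd' (i=4, period=3)
emit factor 6: 'aecfcfdeebbbbf' (i=7, period=14)
emit factor 7: 'abecfce' (i=21, period=7)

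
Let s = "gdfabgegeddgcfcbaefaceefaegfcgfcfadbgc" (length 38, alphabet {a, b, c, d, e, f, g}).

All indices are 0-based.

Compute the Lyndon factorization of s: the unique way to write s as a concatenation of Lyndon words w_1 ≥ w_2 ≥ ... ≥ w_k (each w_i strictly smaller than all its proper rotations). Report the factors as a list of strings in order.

emit factor 1: 'g' (i=0, period=1)
emit factor 2: 'df' (i=1, period=2)
emit factor 3: 'abgegeddgcfcbaefaceefaegfcgfcfadbgc' (i=3, period=35)

["g", "df", "abgegeddgcfcbaefaceefaegfcgfcfadbgc"]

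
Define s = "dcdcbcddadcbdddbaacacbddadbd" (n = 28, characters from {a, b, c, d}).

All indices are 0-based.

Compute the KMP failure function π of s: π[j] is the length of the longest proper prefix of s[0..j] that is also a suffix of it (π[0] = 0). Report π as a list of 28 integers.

[0, 0, 1, 2, 0, 0, 1, 1, 0, 1, 2, 0, 1, 1, 1, 0, 0, 0, 0, 0, 0, 0, 1, 1, 0, 1, 0, 1]

π[0] = 0
j=1 s[j]='c': π[1]=0 (border '')
j=2 s[j]='d': π[2]=1 (border 'd')
j=3 s[j]='c': π[3]=2 (border 'dc')
j=4 s[j]='b': k: 2→0; π[4]=0 (border '')
j=5 s[j]='c': π[5]=0 (border '')
j=6 s[j]='d': π[6]=1 (border 'd')
j=7 s[j]='d': k: 1→0; π[7]=1 (border 'd')
j=8 s[j]='a': k: 1→0; π[8]=0 (border '')
j=9 s[j]='d': π[9]=1 (border 'd')
j=10 s[j]='c': π[10]=2 (border 'dc')
j=11 s[j]='b': k: 2→0; π[11]=0 (border '')
j=12 s[j]='d': π[12]=1 (border 'd')
j=13 s[j]='d': k: 1→0; π[13]=1 (border 'd')
j=14 s[j]='d': k: 1→0; π[14]=1 (border 'd')
j=15 s[j]='b': k: 1→0; π[15]=0 (border '')
j=16 s[j]='a': π[16]=0 (border '')
j=17 s[j]='a': π[17]=0 (border '')
j=18 s[j]='c': π[18]=0 (border '')
j=19 s[j]='a': π[19]=0 (border '')
j=20 s[j]='c': π[20]=0 (border '')
j=21 s[j]='b': π[21]=0 (border '')
j=22 s[j]='d': π[22]=1 (border 'd')
j=23 s[j]='d': k: 1→0; π[23]=1 (border 'd')
j=24 s[j]='a': k: 1→0; π[24]=0 (border '')
j=25 s[j]='d': π[25]=1 (border 'd')
j=26 s[j]='b': k: 1→0; π[26]=0 (border '')
j=27 s[j]='d': π[27]=1 (border 'd')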